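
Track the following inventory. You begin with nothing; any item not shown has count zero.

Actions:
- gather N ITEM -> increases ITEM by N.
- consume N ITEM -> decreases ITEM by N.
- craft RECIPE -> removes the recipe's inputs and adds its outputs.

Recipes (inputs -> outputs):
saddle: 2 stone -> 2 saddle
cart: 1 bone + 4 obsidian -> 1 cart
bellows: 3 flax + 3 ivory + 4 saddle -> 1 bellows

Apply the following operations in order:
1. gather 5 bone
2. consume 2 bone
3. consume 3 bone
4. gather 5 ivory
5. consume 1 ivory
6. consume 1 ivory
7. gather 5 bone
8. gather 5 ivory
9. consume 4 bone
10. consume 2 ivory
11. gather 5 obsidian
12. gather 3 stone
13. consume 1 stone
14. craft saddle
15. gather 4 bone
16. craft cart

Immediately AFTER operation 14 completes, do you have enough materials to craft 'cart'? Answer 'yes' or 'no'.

Answer: yes

Derivation:
After 1 (gather 5 bone): bone=5
After 2 (consume 2 bone): bone=3
After 3 (consume 3 bone): (empty)
After 4 (gather 5 ivory): ivory=5
After 5 (consume 1 ivory): ivory=4
After 6 (consume 1 ivory): ivory=3
After 7 (gather 5 bone): bone=5 ivory=3
After 8 (gather 5 ivory): bone=5 ivory=8
After 9 (consume 4 bone): bone=1 ivory=8
After 10 (consume 2 ivory): bone=1 ivory=6
After 11 (gather 5 obsidian): bone=1 ivory=6 obsidian=5
After 12 (gather 3 stone): bone=1 ivory=6 obsidian=5 stone=3
After 13 (consume 1 stone): bone=1 ivory=6 obsidian=5 stone=2
After 14 (craft saddle): bone=1 ivory=6 obsidian=5 saddle=2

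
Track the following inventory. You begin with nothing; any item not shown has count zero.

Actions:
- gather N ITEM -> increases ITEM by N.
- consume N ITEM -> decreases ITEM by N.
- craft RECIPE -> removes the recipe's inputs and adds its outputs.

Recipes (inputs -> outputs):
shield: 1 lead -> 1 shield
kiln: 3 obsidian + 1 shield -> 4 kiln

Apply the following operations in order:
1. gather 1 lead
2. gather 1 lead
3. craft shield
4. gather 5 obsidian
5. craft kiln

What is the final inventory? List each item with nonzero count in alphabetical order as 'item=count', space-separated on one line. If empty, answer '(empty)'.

Answer: kiln=4 lead=1 obsidian=2

Derivation:
After 1 (gather 1 lead): lead=1
After 2 (gather 1 lead): lead=2
After 3 (craft shield): lead=1 shield=1
After 4 (gather 5 obsidian): lead=1 obsidian=5 shield=1
After 5 (craft kiln): kiln=4 lead=1 obsidian=2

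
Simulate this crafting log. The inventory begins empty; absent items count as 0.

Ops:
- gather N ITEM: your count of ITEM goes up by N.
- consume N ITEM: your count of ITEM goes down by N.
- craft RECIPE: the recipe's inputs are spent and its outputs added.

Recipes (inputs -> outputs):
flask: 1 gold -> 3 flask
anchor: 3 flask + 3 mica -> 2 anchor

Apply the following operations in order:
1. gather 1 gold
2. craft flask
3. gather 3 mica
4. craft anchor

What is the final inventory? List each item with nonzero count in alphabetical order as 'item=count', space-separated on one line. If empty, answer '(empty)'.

After 1 (gather 1 gold): gold=1
After 2 (craft flask): flask=3
After 3 (gather 3 mica): flask=3 mica=3
After 4 (craft anchor): anchor=2

Answer: anchor=2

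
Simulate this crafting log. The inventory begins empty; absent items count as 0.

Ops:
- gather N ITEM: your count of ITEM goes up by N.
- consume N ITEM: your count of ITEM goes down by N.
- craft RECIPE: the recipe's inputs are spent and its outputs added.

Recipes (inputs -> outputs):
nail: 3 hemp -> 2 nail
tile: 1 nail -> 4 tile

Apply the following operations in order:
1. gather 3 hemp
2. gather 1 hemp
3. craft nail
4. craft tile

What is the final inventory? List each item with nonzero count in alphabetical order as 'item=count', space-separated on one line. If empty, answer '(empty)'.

Answer: hemp=1 nail=1 tile=4

Derivation:
After 1 (gather 3 hemp): hemp=3
After 2 (gather 1 hemp): hemp=4
After 3 (craft nail): hemp=1 nail=2
After 4 (craft tile): hemp=1 nail=1 tile=4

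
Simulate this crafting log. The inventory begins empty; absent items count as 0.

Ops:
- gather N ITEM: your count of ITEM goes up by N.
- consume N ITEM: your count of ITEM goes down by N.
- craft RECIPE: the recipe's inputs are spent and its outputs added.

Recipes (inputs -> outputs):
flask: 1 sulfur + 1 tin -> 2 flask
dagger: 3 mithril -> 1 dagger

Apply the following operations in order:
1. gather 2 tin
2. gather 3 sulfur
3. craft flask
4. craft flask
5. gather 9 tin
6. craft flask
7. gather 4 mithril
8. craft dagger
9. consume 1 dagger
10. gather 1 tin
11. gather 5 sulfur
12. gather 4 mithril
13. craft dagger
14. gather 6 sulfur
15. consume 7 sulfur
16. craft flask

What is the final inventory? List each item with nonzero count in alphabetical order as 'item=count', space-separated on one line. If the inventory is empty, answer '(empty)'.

After 1 (gather 2 tin): tin=2
After 2 (gather 3 sulfur): sulfur=3 tin=2
After 3 (craft flask): flask=2 sulfur=2 tin=1
After 4 (craft flask): flask=4 sulfur=1
After 5 (gather 9 tin): flask=4 sulfur=1 tin=9
After 6 (craft flask): flask=6 tin=8
After 7 (gather 4 mithril): flask=6 mithril=4 tin=8
After 8 (craft dagger): dagger=1 flask=6 mithril=1 tin=8
After 9 (consume 1 dagger): flask=6 mithril=1 tin=8
After 10 (gather 1 tin): flask=6 mithril=1 tin=9
After 11 (gather 5 sulfur): flask=6 mithril=1 sulfur=5 tin=9
After 12 (gather 4 mithril): flask=6 mithril=5 sulfur=5 tin=9
After 13 (craft dagger): dagger=1 flask=6 mithril=2 sulfur=5 tin=9
After 14 (gather 6 sulfur): dagger=1 flask=6 mithril=2 sulfur=11 tin=9
After 15 (consume 7 sulfur): dagger=1 flask=6 mithril=2 sulfur=4 tin=9
After 16 (craft flask): dagger=1 flask=8 mithril=2 sulfur=3 tin=8

Answer: dagger=1 flask=8 mithril=2 sulfur=3 tin=8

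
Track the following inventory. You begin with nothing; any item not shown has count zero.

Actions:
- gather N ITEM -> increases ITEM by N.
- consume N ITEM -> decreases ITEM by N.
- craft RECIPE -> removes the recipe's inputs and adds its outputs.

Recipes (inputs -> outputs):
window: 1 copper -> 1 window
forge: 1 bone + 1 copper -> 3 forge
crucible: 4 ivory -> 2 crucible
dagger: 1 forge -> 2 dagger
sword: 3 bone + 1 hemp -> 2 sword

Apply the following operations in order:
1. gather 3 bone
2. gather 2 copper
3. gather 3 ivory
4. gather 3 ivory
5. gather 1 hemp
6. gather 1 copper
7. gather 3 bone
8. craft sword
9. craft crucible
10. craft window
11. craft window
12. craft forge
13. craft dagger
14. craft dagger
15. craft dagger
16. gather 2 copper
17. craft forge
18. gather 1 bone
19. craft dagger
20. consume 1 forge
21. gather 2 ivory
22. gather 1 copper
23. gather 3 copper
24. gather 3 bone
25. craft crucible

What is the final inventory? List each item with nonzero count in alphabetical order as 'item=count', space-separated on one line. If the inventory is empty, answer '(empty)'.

Answer: bone=5 copper=5 crucible=4 dagger=8 forge=1 sword=2 window=2

Derivation:
After 1 (gather 3 bone): bone=3
After 2 (gather 2 copper): bone=3 copper=2
After 3 (gather 3 ivory): bone=3 copper=2 ivory=3
After 4 (gather 3 ivory): bone=3 copper=2 ivory=6
After 5 (gather 1 hemp): bone=3 copper=2 hemp=1 ivory=6
After 6 (gather 1 copper): bone=3 copper=3 hemp=1 ivory=6
After 7 (gather 3 bone): bone=6 copper=3 hemp=1 ivory=6
After 8 (craft sword): bone=3 copper=3 ivory=6 sword=2
After 9 (craft crucible): bone=3 copper=3 crucible=2 ivory=2 sword=2
After 10 (craft window): bone=3 copper=2 crucible=2 ivory=2 sword=2 window=1
After 11 (craft window): bone=3 copper=1 crucible=2 ivory=2 sword=2 window=2
After 12 (craft forge): bone=2 crucible=2 forge=3 ivory=2 sword=2 window=2
After 13 (craft dagger): bone=2 crucible=2 dagger=2 forge=2 ivory=2 sword=2 window=2
After 14 (craft dagger): bone=2 crucible=2 dagger=4 forge=1 ivory=2 sword=2 window=2
After 15 (craft dagger): bone=2 crucible=2 dagger=6 ivory=2 sword=2 window=2
After 16 (gather 2 copper): bone=2 copper=2 crucible=2 dagger=6 ivory=2 sword=2 window=2
After 17 (craft forge): bone=1 copper=1 crucible=2 dagger=6 forge=3 ivory=2 sword=2 window=2
After 18 (gather 1 bone): bone=2 copper=1 crucible=2 dagger=6 forge=3 ivory=2 sword=2 window=2
After 19 (craft dagger): bone=2 copper=1 crucible=2 dagger=8 forge=2 ivory=2 sword=2 window=2
After 20 (consume 1 forge): bone=2 copper=1 crucible=2 dagger=8 forge=1 ivory=2 sword=2 window=2
After 21 (gather 2 ivory): bone=2 copper=1 crucible=2 dagger=8 forge=1 ivory=4 sword=2 window=2
After 22 (gather 1 copper): bone=2 copper=2 crucible=2 dagger=8 forge=1 ivory=4 sword=2 window=2
After 23 (gather 3 copper): bone=2 copper=5 crucible=2 dagger=8 forge=1 ivory=4 sword=2 window=2
After 24 (gather 3 bone): bone=5 copper=5 crucible=2 dagger=8 forge=1 ivory=4 sword=2 window=2
After 25 (craft crucible): bone=5 copper=5 crucible=4 dagger=8 forge=1 sword=2 window=2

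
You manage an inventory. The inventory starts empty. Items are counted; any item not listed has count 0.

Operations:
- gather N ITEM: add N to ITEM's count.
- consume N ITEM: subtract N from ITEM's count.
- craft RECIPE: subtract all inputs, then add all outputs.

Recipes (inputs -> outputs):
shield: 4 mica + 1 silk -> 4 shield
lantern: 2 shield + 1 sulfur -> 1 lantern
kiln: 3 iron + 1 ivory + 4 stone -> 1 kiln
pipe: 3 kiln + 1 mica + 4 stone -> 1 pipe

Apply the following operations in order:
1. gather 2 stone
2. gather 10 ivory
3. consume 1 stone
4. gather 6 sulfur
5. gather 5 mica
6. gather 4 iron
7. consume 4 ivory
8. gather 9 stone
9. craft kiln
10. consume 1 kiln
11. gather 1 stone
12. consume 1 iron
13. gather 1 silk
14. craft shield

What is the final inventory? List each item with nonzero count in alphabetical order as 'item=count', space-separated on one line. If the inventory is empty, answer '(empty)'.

After 1 (gather 2 stone): stone=2
After 2 (gather 10 ivory): ivory=10 stone=2
After 3 (consume 1 stone): ivory=10 stone=1
After 4 (gather 6 sulfur): ivory=10 stone=1 sulfur=6
After 5 (gather 5 mica): ivory=10 mica=5 stone=1 sulfur=6
After 6 (gather 4 iron): iron=4 ivory=10 mica=5 stone=1 sulfur=6
After 7 (consume 4 ivory): iron=4 ivory=6 mica=5 stone=1 sulfur=6
After 8 (gather 9 stone): iron=4 ivory=6 mica=5 stone=10 sulfur=6
After 9 (craft kiln): iron=1 ivory=5 kiln=1 mica=5 stone=6 sulfur=6
After 10 (consume 1 kiln): iron=1 ivory=5 mica=5 stone=6 sulfur=6
After 11 (gather 1 stone): iron=1 ivory=5 mica=5 stone=7 sulfur=6
After 12 (consume 1 iron): ivory=5 mica=5 stone=7 sulfur=6
After 13 (gather 1 silk): ivory=5 mica=5 silk=1 stone=7 sulfur=6
After 14 (craft shield): ivory=5 mica=1 shield=4 stone=7 sulfur=6

Answer: ivory=5 mica=1 shield=4 stone=7 sulfur=6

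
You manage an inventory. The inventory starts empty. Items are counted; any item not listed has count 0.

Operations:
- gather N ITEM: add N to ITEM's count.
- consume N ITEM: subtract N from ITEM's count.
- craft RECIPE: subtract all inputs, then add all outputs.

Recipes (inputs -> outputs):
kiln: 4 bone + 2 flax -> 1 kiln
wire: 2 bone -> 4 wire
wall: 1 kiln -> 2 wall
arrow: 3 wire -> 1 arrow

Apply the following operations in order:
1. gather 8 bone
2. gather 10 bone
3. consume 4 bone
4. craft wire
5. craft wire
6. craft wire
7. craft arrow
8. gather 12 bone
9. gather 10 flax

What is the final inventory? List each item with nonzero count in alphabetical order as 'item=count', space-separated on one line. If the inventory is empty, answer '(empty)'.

Answer: arrow=1 bone=20 flax=10 wire=9

Derivation:
After 1 (gather 8 bone): bone=8
After 2 (gather 10 bone): bone=18
After 3 (consume 4 bone): bone=14
After 4 (craft wire): bone=12 wire=4
After 5 (craft wire): bone=10 wire=8
After 6 (craft wire): bone=8 wire=12
After 7 (craft arrow): arrow=1 bone=8 wire=9
After 8 (gather 12 bone): arrow=1 bone=20 wire=9
After 9 (gather 10 flax): arrow=1 bone=20 flax=10 wire=9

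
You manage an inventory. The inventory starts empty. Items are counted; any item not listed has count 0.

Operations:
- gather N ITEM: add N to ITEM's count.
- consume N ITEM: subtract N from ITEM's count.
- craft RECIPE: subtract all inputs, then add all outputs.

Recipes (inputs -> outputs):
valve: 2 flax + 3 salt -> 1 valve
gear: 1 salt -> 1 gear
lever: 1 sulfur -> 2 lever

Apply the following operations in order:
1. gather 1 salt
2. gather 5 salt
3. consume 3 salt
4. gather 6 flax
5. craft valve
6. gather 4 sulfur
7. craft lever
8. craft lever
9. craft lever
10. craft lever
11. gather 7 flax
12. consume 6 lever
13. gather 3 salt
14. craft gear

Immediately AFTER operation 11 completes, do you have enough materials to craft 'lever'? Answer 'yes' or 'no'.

Answer: no

Derivation:
After 1 (gather 1 salt): salt=1
After 2 (gather 5 salt): salt=6
After 3 (consume 3 salt): salt=3
After 4 (gather 6 flax): flax=6 salt=3
After 5 (craft valve): flax=4 valve=1
After 6 (gather 4 sulfur): flax=4 sulfur=4 valve=1
After 7 (craft lever): flax=4 lever=2 sulfur=3 valve=1
After 8 (craft lever): flax=4 lever=4 sulfur=2 valve=1
After 9 (craft lever): flax=4 lever=6 sulfur=1 valve=1
After 10 (craft lever): flax=4 lever=8 valve=1
After 11 (gather 7 flax): flax=11 lever=8 valve=1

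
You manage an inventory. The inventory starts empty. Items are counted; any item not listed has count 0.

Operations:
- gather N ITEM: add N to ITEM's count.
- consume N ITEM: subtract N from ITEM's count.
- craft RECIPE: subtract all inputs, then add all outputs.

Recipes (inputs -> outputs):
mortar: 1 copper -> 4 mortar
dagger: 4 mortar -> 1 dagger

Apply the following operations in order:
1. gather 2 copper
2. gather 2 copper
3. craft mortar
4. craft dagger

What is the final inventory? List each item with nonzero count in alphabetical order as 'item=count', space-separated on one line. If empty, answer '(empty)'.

Answer: copper=3 dagger=1

Derivation:
After 1 (gather 2 copper): copper=2
After 2 (gather 2 copper): copper=4
After 3 (craft mortar): copper=3 mortar=4
After 4 (craft dagger): copper=3 dagger=1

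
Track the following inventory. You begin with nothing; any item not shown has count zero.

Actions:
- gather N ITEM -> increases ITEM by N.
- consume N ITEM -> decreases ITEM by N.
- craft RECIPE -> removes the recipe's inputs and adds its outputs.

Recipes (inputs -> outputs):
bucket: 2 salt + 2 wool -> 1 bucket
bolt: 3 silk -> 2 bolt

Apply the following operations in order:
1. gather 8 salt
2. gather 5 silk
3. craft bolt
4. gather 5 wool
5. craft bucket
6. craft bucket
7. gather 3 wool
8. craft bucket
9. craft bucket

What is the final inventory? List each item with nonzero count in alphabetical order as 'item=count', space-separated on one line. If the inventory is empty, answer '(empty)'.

Answer: bolt=2 bucket=4 silk=2

Derivation:
After 1 (gather 8 salt): salt=8
After 2 (gather 5 silk): salt=8 silk=5
After 3 (craft bolt): bolt=2 salt=8 silk=2
After 4 (gather 5 wool): bolt=2 salt=8 silk=2 wool=5
After 5 (craft bucket): bolt=2 bucket=1 salt=6 silk=2 wool=3
After 6 (craft bucket): bolt=2 bucket=2 salt=4 silk=2 wool=1
After 7 (gather 3 wool): bolt=2 bucket=2 salt=4 silk=2 wool=4
After 8 (craft bucket): bolt=2 bucket=3 salt=2 silk=2 wool=2
After 9 (craft bucket): bolt=2 bucket=4 silk=2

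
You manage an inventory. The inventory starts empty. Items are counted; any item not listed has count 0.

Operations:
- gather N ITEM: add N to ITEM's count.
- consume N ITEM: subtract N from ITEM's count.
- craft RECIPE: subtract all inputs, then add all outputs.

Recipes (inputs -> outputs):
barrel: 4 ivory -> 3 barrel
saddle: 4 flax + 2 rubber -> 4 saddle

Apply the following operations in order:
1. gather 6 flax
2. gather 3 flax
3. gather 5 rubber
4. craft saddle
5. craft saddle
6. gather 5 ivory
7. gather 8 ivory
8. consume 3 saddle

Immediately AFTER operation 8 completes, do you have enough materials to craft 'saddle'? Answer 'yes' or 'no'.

After 1 (gather 6 flax): flax=6
After 2 (gather 3 flax): flax=9
After 3 (gather 5 rubber): flax=9 rubber=5
After 4 (craft saddle): flax=5 rubber=3 saddle=4
After 5 (craft saddle): flax=1 rubber=1 saddle=8
After 6 (gather 5 ivory): flax=1 ivory=5 rubber=1 saddle=8
After 7 (gather 8 ivory): flax=1 ivory=13 rubber=1 saddle=8
After 8 (consume 3 saddle): flax=1 ivory=13 rubber=1 saddle=5

Answer: no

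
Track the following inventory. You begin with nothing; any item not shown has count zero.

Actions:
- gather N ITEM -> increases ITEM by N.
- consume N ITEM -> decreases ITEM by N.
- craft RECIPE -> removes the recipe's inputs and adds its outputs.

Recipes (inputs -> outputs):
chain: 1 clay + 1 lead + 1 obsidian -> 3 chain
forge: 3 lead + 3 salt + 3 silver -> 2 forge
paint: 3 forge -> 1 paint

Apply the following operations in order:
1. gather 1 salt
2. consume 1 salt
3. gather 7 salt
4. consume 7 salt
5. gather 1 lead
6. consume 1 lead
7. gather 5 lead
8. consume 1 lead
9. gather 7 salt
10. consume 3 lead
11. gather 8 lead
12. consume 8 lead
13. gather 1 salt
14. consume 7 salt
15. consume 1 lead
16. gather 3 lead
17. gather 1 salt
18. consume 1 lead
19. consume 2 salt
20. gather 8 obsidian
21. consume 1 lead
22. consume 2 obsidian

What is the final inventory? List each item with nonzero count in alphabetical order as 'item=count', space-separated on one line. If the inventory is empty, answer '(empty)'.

Answer: lead=1 obsidian=6

Derivation:
After 1 (gather 1 salt): salt=1
After 2 (consume 1 salt): (empty)
After 3 (gather 7 salt): salt=7
After 4 (consume 7 salt): (empty)
After 5 (gather 1 lead): lead=1
After 6 (consume 1 lead): (empty)
After 7 (gather 5 lead): lead=5
After 8 (consume 1 lead): lead=4
After 9 (gather 7 salt): lead=4 salt=7
After 10 (consume 3 lead): lead=1 salt=7
After 11 (gather 8 lead): lead=9 salt=7
After 12 (consume 8 lead): lead=1 salt=7
After 13 (gather 1 salt): lead=1 salt=8
After 14 (consume 7 salt): lead=1 salt=1
After 15 (consume 1 lead): salt=1
After 16 (gather 3 lead): lead=3 salt=1
After 17 (gather 1 salt): lead=3 salt=2
After 18 (consume 1 lead): lead=2 salt=2
After 19 (consume 2 salt): lead=2
After 20 (gather 8 obsidian): lead=2 obsidian=8
After 21 (consume 1 lead): lead=1 obsidian=8
After 22 (consume 2 obsidian): lead=1 obsidian=6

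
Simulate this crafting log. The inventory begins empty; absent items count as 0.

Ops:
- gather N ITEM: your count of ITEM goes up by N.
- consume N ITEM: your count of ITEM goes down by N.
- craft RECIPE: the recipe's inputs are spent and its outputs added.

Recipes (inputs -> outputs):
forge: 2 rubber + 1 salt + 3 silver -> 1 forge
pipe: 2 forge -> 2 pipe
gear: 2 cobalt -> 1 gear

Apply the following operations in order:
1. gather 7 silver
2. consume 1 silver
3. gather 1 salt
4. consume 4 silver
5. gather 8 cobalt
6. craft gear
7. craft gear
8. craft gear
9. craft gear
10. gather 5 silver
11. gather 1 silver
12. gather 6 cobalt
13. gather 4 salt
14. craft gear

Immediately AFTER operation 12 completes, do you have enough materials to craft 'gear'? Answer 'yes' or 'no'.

After 1 (gather 7 silver): silver=7
After 2 (consume 1 silver): silver=6
After 3 (gather 1 salt): salt=1 silver=6
After 4 (consume 4 silver): salt=1 silver=2
After 5 (gather 8 cobalt): cobalt=8 salt=1 silver=2
After 6 (craft gear): cobalt=6 gear=1 salt=1 silver=2
After 7 (craft gear): cobalt=4 gear=2 salt=1 silver=2
After 8 (craft gear): cobalt=2 gear=3 salt=1 silver=2
After 9 (craft gear): gear=4 salt=1 silver=2
After 10 (gather 5 silver): gear=4 salt=1 silver=7
After 11 (gather 1 silver): gear=4 salt=1 silver=8
After 12 (gather 6 cobalt): cobalt=6 gear=4 salt=1 silver=8

Answer: yes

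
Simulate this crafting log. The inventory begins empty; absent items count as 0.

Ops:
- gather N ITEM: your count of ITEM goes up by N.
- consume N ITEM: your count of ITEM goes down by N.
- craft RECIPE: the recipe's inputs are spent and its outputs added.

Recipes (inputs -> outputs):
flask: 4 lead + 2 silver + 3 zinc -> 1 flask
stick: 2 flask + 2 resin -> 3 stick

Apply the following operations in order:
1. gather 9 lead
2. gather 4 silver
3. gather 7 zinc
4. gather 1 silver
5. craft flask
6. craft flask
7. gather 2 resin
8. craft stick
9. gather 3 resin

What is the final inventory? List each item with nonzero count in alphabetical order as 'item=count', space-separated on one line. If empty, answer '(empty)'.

Answer: lead=1 resin=3 silver=1 stick=3 zinc=1

Derivation:
After 1 (gather 9 lead): lead=9
After 2 (gather 4 silver): lead=9 silver=4
After 3 (gather 7 zinc): lead=9 silver=4 zinc=7
After 4 (gather 1 silver): lead=9 silver=5 zinc=7
After 5 (craft flask): flask=1 lead=5 silver=3 zinc=4
After 6 (craft flask): flask=2 lead=1 silver=1 zinc=1
After 7 (gather 2 resin): flask=2 lead=1 resin=2 silver=1 zinc=1
After 8 (craft stick): lead=1 silver=1 stick=3 zinc=1
After 9 (gather 3 resin): lead=1 resin=3 silver=1 stick=3 zinc=1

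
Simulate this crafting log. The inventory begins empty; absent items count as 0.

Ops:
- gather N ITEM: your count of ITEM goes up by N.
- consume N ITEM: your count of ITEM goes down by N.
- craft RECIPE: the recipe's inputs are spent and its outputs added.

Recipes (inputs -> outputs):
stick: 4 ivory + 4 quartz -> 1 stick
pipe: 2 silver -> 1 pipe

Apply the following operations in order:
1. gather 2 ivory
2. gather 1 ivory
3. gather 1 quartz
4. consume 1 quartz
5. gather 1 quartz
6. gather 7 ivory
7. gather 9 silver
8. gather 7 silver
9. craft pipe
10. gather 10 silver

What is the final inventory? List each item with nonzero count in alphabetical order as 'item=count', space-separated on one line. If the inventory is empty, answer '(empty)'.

After 1 (gather 2 ivory): ivory=2
After 2 (gather 1 ivory): ivory=3
After 3 (gather 1 quartz): ivory=3 quartz=1
After 4 (consume 1 quartz): ivory=3
After 5 (gather 1 quartz): ivory=3 quartz=1
After 6 (gather 7 ivory): ivory=10 quartz=1
After 7 (gather 9 silver): ivory=10 quartz=1 silver=9
After 8 (gather 7 silver): ivory=10 quartz=1 silver=16
After 9 (craft pipe): ivory=10 pipe=1 quartz=1 silver=14
After 10 (gather 10 silver): ivory=10 pipe=1 quartz=1 silver=24

Answer: ivory=10 pipe=1 quartz=1 silver=24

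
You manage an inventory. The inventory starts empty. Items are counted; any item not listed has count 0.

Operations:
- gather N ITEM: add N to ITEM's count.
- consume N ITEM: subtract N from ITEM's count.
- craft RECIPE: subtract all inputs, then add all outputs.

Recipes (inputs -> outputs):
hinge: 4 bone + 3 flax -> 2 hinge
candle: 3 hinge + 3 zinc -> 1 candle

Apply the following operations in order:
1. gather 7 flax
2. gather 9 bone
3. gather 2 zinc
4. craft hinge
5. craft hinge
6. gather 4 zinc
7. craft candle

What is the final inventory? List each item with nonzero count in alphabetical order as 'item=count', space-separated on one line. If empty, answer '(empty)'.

Answer: bone=1 candle=1 flax=1 hinge=1 zinc=3

Derivation:
After 1 (gather 7 flax): flax=7
After 2 (gather 9 bone): bone=9 flax=7
After 3 (gather 2 zinc): bone=9 flax=7 zinc=2
After 4 (craft hinge): bone=5 flax=4 hinge=2 zinc=2
After 5 (craft hinge): bone=1 flax=1 hinge=4 zinc=2
After 6 (gather 4 zinc): bone=1 flax=1 hinge=4 zinc=6
After 7 (craft candle): bone=1 candle=1 flax=1 hinge=1 zinc=3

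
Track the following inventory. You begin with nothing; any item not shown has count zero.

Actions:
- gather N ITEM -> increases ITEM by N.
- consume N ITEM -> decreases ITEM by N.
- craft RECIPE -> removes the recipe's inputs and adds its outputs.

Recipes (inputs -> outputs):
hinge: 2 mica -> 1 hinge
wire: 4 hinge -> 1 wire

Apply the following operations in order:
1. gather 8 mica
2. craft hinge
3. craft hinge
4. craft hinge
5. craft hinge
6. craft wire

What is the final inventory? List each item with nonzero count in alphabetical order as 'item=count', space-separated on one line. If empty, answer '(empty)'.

Answer: wire=1

Derivation:
After 1 (gather 8 mica): mica=8
After 2 (craft hinge): hinge=1 mica=6
After 3 (craft hinge): hinge=2 mica=4
After 4 (craft hinge): hinge=3 mica=2
After 5 (craft hinge): hinge=4
After 6 (craft wire): wire=1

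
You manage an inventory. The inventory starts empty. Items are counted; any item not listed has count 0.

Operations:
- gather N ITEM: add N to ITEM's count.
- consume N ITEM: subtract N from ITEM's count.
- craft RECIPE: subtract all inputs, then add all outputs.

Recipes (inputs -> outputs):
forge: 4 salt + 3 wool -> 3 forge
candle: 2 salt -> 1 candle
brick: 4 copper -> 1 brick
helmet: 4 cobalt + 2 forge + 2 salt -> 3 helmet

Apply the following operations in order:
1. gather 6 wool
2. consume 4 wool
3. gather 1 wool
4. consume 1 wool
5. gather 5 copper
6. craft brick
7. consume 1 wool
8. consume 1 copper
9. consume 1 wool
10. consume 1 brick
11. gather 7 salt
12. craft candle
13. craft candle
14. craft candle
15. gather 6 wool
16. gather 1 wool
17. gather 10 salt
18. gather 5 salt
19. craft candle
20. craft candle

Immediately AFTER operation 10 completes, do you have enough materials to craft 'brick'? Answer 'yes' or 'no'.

Answer: no

Derivation:
After 1 (gather 6 wool): wool=6
After 2 (consume 4 wool): wool=2
After 3 (gather 1 wool): wool=3
After 4 (consume 1 wool): wool=2
After 5 (gather 5 copper): copper=5 wool=2
After 6 (craft brick): brick=1 copper=1 wool=2
After 7 (consume 1 wool): brick=1 copper=1 wool=1
After 8 (consume 1 copper): brick=1 wool=1
After 9 (consume 1 wool): brick=1
After 10 (consume 1 brick): (empty)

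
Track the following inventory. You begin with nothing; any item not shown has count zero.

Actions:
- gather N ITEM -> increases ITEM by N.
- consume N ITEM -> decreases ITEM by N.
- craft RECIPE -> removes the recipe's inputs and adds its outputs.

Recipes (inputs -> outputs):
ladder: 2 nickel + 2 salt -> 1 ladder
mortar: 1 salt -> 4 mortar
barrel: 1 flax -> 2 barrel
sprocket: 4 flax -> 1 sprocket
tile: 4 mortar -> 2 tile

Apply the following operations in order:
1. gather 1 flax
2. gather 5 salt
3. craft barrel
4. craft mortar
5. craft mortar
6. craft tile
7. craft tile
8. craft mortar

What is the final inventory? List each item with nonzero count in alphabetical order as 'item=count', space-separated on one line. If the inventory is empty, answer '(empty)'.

After 1 (gather 1 flax): flax=1
After 2 (gather 5 salt): flax=1 salt=5
After 3 (craft barrel): barrel=2 salt=5
After 4 (craft mortar): barrel=2 mortar=4 salt=4
After 5 (craft mortar): barrel=2 mortar=8 salt=3
After 6 (craft tile): barrel=2 mortar=4 salt=3 tile=2
After 7 (craft tile): barrel=2 salt=3 tile=4
After 8 (craft mortar): barrel=2 mortar=4 salt=2 tile=4

Answer: barrel=2 mortar=4 salt=2 tile=4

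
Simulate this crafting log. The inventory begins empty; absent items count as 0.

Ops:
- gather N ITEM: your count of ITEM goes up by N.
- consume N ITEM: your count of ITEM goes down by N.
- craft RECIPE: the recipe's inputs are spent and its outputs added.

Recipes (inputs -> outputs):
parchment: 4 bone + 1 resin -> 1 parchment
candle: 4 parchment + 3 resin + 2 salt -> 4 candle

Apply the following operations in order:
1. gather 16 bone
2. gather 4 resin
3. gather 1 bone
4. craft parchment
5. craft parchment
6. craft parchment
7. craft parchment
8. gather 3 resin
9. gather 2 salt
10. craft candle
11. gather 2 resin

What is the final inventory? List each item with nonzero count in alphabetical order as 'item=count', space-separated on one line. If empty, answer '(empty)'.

Answer: bone=1 candle=4 resin=2

Derivation:
After 1 (gather 16 bone): bone=16
After 2 (gather 4 resin): bone=16 resin=4
After 3 (gather 1 bone): bone=17 resin=4
After 4 (craft parchment): bone=13 parchment=1 resin=3
After 5 (craft parchment): bone=9 parchment=2 resin=2
After 6 (craft parchment): bone=5 parchment=3 resin=1
After 7 (craft parchment): bone=1 parchment=4
After 8 (gather 3 resin): bone=1 parchment=4 resin=3
After 9 (gather 2 salt): bone=1 parchment=4 resin=3 salt=2
After 10 (craft candle): bone=1 candle=4
After 11 (gather 2 resin): bone=1 candle=4 resin=2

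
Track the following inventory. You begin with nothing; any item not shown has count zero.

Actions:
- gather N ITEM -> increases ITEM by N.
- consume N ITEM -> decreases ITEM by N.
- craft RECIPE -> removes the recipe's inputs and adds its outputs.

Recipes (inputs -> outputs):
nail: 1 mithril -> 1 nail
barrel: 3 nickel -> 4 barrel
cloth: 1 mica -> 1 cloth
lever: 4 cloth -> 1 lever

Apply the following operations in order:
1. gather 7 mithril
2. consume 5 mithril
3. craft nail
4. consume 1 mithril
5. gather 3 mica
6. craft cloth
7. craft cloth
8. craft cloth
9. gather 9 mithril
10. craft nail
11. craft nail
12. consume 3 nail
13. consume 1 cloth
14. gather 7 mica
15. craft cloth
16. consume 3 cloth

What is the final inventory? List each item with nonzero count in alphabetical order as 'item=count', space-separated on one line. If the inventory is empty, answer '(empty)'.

Answer: mica=6 mithril=7

Derivation:
After 1 (gather 7 mithril): mithril=7
After 2 (consume 5 mithril): mithril=2
After 3 (craft nail): mithril=1 nail=1
After 4 (consume 1 mithril): nail=1
After 5 (gather 3 mica): mica=3 nail=1
After 6 (craft cloth): cloth=1 mica=2 nail=1
After 7 (craft cloth): cloth=2 mica=1 nail=1
After 8 (craft cloth): cloth=3 nail=1
After 9 (gather 9 mithril): cloth=3 mithril=9 nail=1
After 10 (craft nail): cloth=3 mithril=8 nail=2
After 11 (craft nail): cloth=3 mithril=7 nail=3
After 12 (consume 3 nail): cloth=3 mithril=7
After 13 (consume 1 cloth): cloth=2 mithril=7
After 14 (gather 7 mica): cloth=2 mica=7 mithril=7
After 15 (craft cloth): cloth=3 mica=6 mithril=7
After 16 (consume 3 cloth): mica=6 mithril=7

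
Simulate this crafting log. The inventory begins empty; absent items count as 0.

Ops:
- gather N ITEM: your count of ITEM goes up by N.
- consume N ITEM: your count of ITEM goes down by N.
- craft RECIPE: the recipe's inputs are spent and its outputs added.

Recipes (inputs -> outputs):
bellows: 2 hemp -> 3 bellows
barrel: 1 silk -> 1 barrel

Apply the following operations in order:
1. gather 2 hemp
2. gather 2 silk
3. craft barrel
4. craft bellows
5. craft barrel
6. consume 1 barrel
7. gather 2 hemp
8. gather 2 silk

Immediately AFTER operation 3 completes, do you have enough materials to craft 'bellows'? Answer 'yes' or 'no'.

Answer: yes

Derivation:
After 1 (gather 2 hemp): hemp=2
After 2 (gather 2 silk): hemp=2 silk=2
After 3 (craft barrel): barrel=1 hemp=2 silk=1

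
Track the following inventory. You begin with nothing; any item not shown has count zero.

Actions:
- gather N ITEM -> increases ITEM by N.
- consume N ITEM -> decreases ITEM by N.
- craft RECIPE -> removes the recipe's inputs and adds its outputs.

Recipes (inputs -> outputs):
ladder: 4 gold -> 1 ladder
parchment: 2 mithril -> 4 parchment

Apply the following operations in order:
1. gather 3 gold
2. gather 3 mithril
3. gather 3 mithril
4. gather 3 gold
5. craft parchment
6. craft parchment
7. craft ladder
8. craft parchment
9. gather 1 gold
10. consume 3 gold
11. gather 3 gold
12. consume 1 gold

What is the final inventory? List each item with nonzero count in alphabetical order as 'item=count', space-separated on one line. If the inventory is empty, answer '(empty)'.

Answer: gold=2 ladder=1 parchment=12

Derivation:
After 1 (gather 3 gold): gold=3
After 2 (gather 3 mithril): gold=3 mithril=3
After 3 (gather 3 mithril): gold=3 mithril=6
After 4 (gather 3 gold): gold=6 mithril=6
After 5 (craft parchment): gold=6 mithril=4 parchment=4
After 6 (craft parchment): gold=6 mithril=2 parchment=8
After 7 (craft ladder): gold=2 ladder=1 mithril=2 parchment=8
After 8 (craft parchment): gold=2 ladder=1 parchment=12
After 9 (gather 1 gold): gold=3 ladder=1 parchment=12
After 10 (consume 3 gold): ladder=1 parchment=12
After 11 (gather 3 gold): gold=3 ladder=1 parchment=12
After 12 (consume 1 gold): gold=2 ladder=1 parchment=12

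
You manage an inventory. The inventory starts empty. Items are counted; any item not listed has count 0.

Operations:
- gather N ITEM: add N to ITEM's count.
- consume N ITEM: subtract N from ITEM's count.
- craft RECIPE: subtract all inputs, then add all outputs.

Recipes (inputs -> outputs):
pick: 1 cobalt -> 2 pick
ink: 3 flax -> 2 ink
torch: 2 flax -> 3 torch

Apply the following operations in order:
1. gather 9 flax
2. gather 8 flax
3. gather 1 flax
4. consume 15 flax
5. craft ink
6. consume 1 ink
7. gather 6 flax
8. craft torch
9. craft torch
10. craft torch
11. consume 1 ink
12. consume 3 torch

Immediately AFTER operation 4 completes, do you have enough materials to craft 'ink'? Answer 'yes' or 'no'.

Answer: yes

Derivation:
After 1 (gather 9 flax): flax=9
After 2 (gather 8 flax): flax=17
After 3 (gather 1 flax): flax=18
After 4 (consume 15 flax): flax=3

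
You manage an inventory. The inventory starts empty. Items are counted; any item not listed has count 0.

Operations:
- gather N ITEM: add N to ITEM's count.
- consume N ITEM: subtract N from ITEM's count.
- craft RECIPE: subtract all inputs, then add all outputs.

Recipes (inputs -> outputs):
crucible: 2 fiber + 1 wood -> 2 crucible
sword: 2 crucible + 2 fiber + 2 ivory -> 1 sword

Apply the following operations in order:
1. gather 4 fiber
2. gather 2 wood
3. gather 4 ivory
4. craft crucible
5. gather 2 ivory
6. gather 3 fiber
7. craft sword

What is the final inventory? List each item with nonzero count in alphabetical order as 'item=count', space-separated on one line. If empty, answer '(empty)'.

After 1 (gather 4 fiber): fiber=4
After 2 (gather 2 wood): fiber=4 wood=2
After 3 (gather 4 ivory): fiber=4 ivory=4 wood=2
After 4 (craft crucible): crucible=2 fiber=2 ivory=4 wood=1
After 5 (gather 2 ivory): crucible=2 fiber=2 ivory=6 wood=1
After 6 (gather 3 fiber): crucible=2 fiber=5 ivory=6 wood=1
After 7 (craft sword): fiber=3 ivory=4 sword=1 wood=1

Answer: fiber=3 ivory=4 sword=1 wood=1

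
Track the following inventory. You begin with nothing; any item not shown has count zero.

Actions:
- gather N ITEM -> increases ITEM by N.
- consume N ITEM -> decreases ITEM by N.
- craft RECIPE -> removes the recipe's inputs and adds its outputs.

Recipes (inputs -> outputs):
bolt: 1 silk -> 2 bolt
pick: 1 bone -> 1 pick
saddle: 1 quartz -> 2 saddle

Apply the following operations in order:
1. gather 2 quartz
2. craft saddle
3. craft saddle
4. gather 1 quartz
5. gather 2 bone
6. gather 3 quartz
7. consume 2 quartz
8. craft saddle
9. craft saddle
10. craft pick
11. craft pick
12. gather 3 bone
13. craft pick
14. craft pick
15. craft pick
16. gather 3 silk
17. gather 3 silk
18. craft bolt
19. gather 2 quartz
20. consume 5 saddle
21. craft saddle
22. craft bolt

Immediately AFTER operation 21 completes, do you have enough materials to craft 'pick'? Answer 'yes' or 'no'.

After 1 (gather 2 quartz): quartz=2
After 2 (craft saddle): quartz=1 saddle=2
After 3 (craft saddle): saddle=4
After 4 (gather 1 quartz): quartz=1 saddle=4
After 5 (gather 2 bone): bone=2 quartz=1 saddle=4
After 6 (gather 3 quartz): bone=2 quartz=4 saddle=4
After 7 (consume 2 quartz): bone=2 quartz=2 saddle=4
After 8 (craft saddle): bone=2 quartz=1 saddle=6
After 9 (craft saddle): bone=2 saddle=8
After 10 (craft pick): bone=1 pick=1 saddle=8
After 11 (craft pick): pick=2 saddle=8
After 12 (gather 3 bone): bone=3 pick=2 saddle=8
After 13 (craft pick): bone=2 pick=3 saddle=8
After 14 (craft pick): bone=1 pick=4 saddle=8
After 15 (craft pick): pick=5 saddle=8
After 16 (gather 3 silk): pick=5 saddle=8 silk=3
After 17 (gather 3 silk): pick=5 saddle=8 silk=6
After 18 (craft bolt): bolt=2 pick=5 saddle=8 silk=5
After 19 (gather 2 quartz): bolt=2 pick=5 quartz=2 saddle=8 silk=5
After 20 (consume 5 saddle): bolt=2 pick=5 quartz=2 saddle=3 silk=5
After 21 (craft saddle): bolt=2 pick=5 quartz=1 saddle=5 silk=5

Answer: no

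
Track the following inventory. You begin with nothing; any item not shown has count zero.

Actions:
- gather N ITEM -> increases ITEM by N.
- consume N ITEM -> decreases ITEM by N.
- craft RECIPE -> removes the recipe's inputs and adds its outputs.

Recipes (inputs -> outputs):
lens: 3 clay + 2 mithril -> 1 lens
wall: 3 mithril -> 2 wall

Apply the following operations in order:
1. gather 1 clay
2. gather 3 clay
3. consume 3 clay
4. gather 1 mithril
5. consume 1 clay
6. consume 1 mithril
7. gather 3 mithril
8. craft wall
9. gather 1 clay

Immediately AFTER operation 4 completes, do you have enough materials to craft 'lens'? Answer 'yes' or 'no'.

Answer: no

Derivation:
After 1 (gather 1 clay): clay=1
After 2 (gather 3 clay): clay=4
After 3 (consume 3 clay): clay=1
After 4 (gather 1 mithril): clay=1 mithril=1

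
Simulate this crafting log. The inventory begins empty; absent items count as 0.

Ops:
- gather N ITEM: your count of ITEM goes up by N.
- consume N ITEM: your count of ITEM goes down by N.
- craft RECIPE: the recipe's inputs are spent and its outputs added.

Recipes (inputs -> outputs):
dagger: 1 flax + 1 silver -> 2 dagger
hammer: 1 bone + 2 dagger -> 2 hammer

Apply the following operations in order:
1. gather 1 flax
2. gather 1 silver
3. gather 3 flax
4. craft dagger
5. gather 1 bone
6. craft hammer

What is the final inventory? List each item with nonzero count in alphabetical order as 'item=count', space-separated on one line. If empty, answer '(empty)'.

After 1 (gather 1 flax): flax=1
After 2 (gather 1 silver): flax=1 silver=1
After 3 (gather 3 flax): flax=4 silver=1
After 4 (craft dagger): dagger=2 flax=3
After 5 (gather 1 bone): bone=1 dagger=2 flax=3
After 6 (craft hammer): flax=3 hammer=2

Answer: flax=3 hammer=2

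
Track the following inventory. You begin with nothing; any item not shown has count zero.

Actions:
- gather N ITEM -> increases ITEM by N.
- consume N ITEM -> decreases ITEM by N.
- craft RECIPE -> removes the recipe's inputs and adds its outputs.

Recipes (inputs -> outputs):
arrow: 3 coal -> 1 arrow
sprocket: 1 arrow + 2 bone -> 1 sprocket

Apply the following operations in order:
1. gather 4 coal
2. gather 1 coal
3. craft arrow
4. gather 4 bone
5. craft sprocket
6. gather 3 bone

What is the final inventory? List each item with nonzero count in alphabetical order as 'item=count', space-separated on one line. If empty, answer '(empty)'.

After 1 (gather 4 coal): coal=4
After 2 (gather 1 coal): coal=5
After 3 (craft arrow): arrow=1 coal=2
After 4 (gather 4 bone): arrow=1 bone=4 coal=2
After 5 (craft sprocket): bone=2 coal=2 sprocket=1
After 6 (gather 3 bone): bone=5 coal=2 sprocket=1

Answer: bone=5 coal=2 sprocket=1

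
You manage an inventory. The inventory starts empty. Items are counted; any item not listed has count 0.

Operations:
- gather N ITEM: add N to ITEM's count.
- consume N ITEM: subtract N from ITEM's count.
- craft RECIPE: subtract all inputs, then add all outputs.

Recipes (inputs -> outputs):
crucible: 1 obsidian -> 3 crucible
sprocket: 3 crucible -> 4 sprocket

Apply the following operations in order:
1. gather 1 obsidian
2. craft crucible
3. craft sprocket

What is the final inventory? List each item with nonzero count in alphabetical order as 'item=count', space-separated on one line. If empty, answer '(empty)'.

Answer: sprocket=4

Derivation:
After 1 (gather 1 obsidian): obsidian=1
After 2 (craft crucible): crucible=3
After 3 (craft sprocket): sprocket=4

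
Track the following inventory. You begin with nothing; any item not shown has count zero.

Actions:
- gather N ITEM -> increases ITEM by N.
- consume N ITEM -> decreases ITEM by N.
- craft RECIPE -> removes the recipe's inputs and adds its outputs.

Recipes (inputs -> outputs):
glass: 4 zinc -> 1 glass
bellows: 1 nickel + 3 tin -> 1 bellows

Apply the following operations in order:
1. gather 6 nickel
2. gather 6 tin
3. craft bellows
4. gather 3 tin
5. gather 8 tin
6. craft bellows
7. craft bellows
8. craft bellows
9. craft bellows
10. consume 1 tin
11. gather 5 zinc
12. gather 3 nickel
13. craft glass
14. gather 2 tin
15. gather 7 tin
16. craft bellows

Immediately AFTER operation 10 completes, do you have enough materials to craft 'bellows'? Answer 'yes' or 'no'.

Answer: no

Derivation:
After 1 (gather 6 nickel): nickel=6
After 2 (gather 6 tin): nickel=6 tin=6
After 3 (craft bellows): bellows=1 nickel=5 tin=3
After 4 (gather 3 tin): bellows=1 nickel=5 tin=6
After 5 (gather 8 tin): bellows=1 nickel=5 tin=14
After 6 (craft bellows): bellows=2 nickel=4 tin=11
After 7 (craft bellows): bellows=3 nickel=3 tin=8
After 8 (craft bellows): bellows=4 nickel=2 tin=5
After 9 (craft bellows): bellows=5 nickel=1 tin=2
After 10 (consume 1 tin): bellows=5 nickel=1 tin=1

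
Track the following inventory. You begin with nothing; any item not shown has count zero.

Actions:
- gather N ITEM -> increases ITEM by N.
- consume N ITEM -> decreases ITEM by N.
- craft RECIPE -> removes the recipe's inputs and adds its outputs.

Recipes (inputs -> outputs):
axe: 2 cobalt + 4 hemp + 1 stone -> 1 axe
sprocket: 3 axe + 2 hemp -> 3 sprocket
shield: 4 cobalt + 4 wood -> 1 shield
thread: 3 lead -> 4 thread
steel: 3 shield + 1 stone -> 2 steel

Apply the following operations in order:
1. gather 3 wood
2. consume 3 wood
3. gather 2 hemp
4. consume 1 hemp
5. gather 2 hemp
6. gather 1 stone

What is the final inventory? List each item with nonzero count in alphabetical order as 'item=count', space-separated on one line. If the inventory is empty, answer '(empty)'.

Answer: hemp=3 stone=1

Derivation:
After 1 (gather 3 wood): wood=3
After 2 (consume 3 wood): (empty)
After 3 (gather 2 hemp): hemp=2
After 4 (consume 1 hemp): hemp=1
After 5 (gather 2 hemp): hemp=3
After 6 (gather 1 stone): hemp=3 stone=1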